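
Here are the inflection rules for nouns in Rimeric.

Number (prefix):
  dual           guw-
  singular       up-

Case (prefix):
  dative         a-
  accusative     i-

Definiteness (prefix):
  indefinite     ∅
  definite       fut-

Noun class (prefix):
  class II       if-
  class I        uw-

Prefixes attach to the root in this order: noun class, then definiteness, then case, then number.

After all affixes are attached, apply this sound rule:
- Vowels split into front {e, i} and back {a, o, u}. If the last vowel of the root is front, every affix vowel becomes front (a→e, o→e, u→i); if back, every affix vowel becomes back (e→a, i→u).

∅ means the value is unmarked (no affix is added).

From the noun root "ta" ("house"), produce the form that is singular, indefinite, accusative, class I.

upuuwta

Attach noun class class I uw- → uwta.
definiteness = indefinite: zero marking, form stays uwta.
Attach case accusative i- → iuwta.
Attach number singular up- → upiuwta.
Apply vowel harmony: upiuwta → upuuwta.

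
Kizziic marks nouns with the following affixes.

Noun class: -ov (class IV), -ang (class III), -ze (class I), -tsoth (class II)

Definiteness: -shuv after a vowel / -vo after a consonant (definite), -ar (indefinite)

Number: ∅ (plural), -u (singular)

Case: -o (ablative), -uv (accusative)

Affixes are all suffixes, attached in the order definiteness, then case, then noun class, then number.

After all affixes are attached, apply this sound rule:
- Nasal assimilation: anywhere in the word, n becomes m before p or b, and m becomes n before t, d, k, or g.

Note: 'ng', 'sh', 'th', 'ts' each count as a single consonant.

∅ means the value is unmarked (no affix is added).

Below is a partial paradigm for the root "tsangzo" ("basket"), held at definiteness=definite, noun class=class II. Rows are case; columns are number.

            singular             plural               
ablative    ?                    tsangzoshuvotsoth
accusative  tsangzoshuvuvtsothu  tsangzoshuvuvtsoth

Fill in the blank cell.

Attach definiteness definite -shuv (after vowel 'o') → tsangzoshuv.
Attach case ablative -o → tsangzoshuvo.
Attach noun class class II -tsoth → tsangzoshuvotsoth.
Attach number singular -u → tsangzoshuvotsothu.
Nasal assimilation: no change.

tsangzoshuvotsothu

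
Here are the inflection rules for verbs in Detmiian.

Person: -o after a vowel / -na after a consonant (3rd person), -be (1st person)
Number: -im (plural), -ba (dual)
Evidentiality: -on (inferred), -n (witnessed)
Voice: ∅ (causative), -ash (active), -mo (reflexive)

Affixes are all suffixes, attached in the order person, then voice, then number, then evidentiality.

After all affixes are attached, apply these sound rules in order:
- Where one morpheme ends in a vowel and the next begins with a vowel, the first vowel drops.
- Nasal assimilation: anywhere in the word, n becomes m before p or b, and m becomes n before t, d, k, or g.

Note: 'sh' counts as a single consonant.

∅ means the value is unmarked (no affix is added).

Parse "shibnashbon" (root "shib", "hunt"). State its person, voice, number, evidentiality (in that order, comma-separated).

3rd person, active, dual, inferred

Segment: shib-na-ash-ba-on.
person: -o/na → 3rd person.
voice: -ash → active.
number: -ba → dual.
evidentiality: -on → inferred.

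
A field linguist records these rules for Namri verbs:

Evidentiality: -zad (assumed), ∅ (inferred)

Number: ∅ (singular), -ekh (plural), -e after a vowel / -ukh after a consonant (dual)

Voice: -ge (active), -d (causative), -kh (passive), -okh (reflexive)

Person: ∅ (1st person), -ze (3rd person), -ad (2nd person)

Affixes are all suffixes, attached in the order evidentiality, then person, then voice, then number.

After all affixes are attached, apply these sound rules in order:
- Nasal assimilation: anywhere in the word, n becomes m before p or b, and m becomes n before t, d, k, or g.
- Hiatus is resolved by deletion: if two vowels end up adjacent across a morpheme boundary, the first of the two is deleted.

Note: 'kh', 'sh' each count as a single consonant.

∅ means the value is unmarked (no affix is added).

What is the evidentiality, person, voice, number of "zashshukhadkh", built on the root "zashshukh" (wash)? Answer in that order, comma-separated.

Segment: zashshukh-ad-kh.
evidentiality: ∅ → inferred.
person: -ad → 2nd person.
voice: -kh → passive.
number: ∅ → singular.

inferred, 2nd person, passive, singular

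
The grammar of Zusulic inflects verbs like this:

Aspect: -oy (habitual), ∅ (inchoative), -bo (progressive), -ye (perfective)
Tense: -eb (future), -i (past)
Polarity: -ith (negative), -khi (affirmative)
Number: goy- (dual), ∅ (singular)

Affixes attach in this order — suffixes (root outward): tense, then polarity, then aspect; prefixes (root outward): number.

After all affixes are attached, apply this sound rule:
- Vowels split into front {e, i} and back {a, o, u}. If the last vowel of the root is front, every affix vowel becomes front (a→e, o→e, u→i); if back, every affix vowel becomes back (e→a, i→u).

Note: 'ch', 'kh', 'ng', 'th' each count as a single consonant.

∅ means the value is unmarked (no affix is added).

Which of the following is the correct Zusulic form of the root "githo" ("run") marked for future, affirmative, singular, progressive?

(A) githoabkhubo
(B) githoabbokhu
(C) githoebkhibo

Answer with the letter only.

A

Attach tense future -eb → githoeb.
number = singular: zero marking, form stays githoeb.
Attach polarity affirmative -khi → githoebkhi.
Attach aspect progressive -bo → githoebkhibo.
Apply vowel harmony: githoebkhibo → githoabkhubo.
So the correct form is githoabkhubo, option (A).
(B) githoabbokhu is wrong: it has the affixes in the wrong order.
(C) githoebkhibo is wrong: it fails to apply the sound rule(s).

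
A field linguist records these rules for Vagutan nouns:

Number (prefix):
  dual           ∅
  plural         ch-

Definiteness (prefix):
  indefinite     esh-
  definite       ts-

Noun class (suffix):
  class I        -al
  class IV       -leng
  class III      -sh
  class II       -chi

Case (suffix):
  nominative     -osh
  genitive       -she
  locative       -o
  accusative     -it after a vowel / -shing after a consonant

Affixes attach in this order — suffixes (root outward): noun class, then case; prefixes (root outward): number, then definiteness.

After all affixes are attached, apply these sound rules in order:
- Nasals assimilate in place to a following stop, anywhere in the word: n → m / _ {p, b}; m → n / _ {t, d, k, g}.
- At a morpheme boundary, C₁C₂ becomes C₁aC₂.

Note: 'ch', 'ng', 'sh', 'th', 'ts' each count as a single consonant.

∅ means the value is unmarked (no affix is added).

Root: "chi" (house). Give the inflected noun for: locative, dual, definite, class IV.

Attach noun class class IV -leng → chileng.
Attach case locative -o → chilengo.
number = dual: zero marking, form stays chilengo.
Attach definiteness definite ts- → tschilengo.
Nasal assimilation: no change.
Apply epenthesis: tschilengo → tsachilengo.

tsachilengo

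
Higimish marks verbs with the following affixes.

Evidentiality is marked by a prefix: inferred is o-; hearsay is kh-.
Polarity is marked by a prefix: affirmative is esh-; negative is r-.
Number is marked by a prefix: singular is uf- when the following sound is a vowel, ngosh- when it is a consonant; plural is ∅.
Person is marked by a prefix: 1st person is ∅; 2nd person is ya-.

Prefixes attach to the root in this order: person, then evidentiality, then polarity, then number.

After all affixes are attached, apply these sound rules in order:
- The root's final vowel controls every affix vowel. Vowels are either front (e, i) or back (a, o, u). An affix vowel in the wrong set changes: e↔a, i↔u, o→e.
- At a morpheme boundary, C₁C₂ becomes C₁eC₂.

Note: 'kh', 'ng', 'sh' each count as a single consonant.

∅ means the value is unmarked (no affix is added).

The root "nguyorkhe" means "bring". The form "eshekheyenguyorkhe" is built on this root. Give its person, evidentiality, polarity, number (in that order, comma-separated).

2nd person, hearsay, affirmative, plural

Segment: esh-kh-ya-nguyorkhe.
person: ya- → 2nd person.
evidentiality: kh- → hearsay.
polarity: esh- → affirmative.
number: ∅ → plural.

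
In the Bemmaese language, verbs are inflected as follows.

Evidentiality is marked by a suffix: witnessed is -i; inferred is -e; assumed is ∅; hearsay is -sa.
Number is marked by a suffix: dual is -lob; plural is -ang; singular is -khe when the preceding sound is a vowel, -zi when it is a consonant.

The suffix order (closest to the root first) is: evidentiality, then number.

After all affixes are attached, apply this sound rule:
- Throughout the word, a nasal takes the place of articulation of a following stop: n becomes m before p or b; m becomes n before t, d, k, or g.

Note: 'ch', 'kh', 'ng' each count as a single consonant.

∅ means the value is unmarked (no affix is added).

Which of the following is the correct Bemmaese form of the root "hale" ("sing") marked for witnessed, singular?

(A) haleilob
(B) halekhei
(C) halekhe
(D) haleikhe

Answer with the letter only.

Attach evidentiality witnessed -i → halei.
Attach number singular -khe (after vowel 'i') → haleikhe.
Nasal assimilation: no change.
So the correct form is haleikhe, option (D).
(C) halekhe is wrong: it uses assumed instead of witnessed for evidentiality.
(A) haleilob is wrong: it uses dual instead of singular for number.
(B) halekhei is wrong: it has the affixes in the wrong order.

D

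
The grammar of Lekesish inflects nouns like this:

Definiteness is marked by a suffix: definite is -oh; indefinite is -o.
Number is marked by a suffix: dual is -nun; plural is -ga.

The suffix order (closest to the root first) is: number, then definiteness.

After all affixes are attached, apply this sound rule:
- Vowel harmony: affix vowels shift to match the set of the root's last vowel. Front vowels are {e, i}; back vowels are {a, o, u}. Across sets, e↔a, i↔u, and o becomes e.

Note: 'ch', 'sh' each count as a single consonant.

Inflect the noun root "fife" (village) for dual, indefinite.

Attach number dual -nun → fifenun.
Attach definiteness indefinite -o → fifenuno.
Apply vowel harmony: fifenuno → fifenine.

fifenine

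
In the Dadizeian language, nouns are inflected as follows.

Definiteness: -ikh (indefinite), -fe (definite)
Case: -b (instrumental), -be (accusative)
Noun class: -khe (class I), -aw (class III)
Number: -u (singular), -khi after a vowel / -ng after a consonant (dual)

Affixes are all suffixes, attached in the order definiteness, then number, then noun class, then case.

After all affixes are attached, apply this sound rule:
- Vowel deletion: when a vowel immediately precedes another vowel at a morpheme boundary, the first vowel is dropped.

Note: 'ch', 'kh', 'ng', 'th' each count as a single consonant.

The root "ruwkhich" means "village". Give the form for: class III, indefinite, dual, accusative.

Attach definiteness indefinite -ikh → ruwkhichikh.
Attach number dual -ng (after consonant 'kh') → ruwkhichikhng.
Attach noun class class III -aw → ruwkhichikhngaw.
Attach case accusative -be → ruwkhichikhngawbe.
Vowel deletion: no change.

ruwkhichikhngawbe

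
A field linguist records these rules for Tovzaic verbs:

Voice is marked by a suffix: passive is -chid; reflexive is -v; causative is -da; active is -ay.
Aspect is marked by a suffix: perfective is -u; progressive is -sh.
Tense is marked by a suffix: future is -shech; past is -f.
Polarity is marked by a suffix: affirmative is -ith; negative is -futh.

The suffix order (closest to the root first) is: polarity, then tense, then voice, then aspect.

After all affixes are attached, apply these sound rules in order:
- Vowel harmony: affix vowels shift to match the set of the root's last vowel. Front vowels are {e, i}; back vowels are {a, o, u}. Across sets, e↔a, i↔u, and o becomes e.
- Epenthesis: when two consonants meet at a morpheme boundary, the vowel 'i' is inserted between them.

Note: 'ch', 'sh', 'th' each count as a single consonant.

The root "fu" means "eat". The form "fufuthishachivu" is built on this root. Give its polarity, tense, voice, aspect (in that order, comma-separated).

negative, future, reflexive, perfective

Segment: fu-futh-shech-v-u.
polarity: -futh → negative.
tense: -shech → future.
voice: -v → reflexive.
aspect: -u → perfective.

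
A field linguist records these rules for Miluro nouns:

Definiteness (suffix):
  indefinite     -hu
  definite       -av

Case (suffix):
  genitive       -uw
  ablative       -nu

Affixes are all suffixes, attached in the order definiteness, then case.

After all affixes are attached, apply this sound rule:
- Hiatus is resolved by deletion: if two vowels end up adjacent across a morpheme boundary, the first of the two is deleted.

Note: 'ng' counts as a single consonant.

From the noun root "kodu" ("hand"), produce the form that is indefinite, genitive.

Attach definiteness indefinite -hu → koduhu.
Attach case genitive -uw → koduhuuw.
Apply vowel deletion: koduhuuw → koduhuw.

koduhuw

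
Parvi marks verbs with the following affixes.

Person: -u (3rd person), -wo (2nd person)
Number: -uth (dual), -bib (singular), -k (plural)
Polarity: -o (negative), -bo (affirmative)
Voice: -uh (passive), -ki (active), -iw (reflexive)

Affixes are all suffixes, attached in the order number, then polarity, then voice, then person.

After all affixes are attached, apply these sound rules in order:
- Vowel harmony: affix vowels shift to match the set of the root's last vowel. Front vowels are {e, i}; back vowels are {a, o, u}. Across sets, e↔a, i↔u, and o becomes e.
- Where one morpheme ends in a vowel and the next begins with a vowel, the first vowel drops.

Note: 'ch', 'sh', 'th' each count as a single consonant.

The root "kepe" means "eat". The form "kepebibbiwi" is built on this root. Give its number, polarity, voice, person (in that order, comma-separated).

Segment: kepe-bib-bo-iw-u.
number: -bib → singular.
polarity: -bo → affirmative.
voice: -iw → reflexive.
person: -u → 3rd person.

singular, affirmative, reflexive, 3rd person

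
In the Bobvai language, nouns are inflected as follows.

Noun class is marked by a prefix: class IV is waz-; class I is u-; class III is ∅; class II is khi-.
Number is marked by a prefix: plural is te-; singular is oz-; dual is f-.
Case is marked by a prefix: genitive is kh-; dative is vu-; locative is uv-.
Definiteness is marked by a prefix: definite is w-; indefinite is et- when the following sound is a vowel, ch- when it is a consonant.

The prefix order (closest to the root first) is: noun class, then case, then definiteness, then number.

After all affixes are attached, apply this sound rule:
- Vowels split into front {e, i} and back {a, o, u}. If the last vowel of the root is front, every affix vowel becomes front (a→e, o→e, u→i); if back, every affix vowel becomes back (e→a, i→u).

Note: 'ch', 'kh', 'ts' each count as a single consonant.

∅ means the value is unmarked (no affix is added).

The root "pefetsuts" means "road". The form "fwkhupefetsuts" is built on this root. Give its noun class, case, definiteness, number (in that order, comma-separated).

class I, genitive, definite, dual

Segment: f-w-kh-u-pefetsuts.
noun class: u- → class I.
case: kh- → genitive.
definiteness: w- → definite.
number: f- → dual.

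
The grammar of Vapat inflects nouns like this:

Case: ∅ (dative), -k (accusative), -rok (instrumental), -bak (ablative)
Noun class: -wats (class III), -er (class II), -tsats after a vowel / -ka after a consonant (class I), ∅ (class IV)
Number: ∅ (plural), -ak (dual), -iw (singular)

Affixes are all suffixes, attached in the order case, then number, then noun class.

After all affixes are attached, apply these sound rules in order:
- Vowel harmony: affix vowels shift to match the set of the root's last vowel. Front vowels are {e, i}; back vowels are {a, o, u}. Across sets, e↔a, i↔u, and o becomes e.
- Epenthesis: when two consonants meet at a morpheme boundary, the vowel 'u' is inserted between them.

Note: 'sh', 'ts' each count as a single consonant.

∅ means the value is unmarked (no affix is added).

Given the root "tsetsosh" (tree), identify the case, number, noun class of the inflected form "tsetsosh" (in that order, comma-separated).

Segment: tsetsosh.
case: ∅ → dative.
number: ∅ → plural.
noun class: ∅ → class IV.

dative, plural, class IV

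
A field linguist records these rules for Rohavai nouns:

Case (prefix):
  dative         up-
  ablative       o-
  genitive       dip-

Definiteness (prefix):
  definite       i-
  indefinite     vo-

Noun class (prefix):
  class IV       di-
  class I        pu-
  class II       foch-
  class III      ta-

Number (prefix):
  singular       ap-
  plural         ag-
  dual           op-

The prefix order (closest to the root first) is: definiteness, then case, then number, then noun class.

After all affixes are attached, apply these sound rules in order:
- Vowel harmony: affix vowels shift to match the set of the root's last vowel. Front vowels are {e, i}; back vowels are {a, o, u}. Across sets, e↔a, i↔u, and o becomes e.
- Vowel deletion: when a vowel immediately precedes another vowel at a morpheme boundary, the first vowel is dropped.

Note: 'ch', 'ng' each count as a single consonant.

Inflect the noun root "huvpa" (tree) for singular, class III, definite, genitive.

Attach definiteness definite i- → ihuvpa.
Attach case genitive dip- → dipihuvpa.
Attach number singular ap- → apdipihuvpa.
Attach noun class class III ta- → taapdipihuvpa.
Apply vowel harmony: taapdipihuvpa → taapdupuhuvpa.
Apply vowel deletion: taapdupuhuvpa → tapdupuhuvpa.

tapdupuhuvpa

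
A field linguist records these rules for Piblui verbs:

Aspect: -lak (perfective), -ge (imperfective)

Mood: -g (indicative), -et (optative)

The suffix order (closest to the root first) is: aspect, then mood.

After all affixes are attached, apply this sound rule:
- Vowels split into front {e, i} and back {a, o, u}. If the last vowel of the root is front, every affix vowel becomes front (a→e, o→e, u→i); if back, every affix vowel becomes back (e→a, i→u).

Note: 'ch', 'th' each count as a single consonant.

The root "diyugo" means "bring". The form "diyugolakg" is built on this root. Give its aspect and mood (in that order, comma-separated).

Segment: diyugo-lak-g.
aspect: -lak → perfective.
mood: -g → indicative.

perfective, indicative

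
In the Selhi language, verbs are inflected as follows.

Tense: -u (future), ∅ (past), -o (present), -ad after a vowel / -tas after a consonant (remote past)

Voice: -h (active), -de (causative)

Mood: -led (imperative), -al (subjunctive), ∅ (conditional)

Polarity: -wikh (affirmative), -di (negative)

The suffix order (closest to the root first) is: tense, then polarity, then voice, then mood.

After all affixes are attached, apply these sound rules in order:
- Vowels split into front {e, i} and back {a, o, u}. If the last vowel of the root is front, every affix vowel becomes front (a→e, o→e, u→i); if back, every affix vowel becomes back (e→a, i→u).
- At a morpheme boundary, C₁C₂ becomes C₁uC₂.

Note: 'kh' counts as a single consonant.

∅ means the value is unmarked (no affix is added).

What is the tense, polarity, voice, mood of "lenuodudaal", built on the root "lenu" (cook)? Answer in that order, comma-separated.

present, negative, causative, subjunctive

Segment: lenu-o-di-de-al.
tense: -o → present.
polarity: -di → negative.
voice: -de → causative.
mood: -al → subjunctive.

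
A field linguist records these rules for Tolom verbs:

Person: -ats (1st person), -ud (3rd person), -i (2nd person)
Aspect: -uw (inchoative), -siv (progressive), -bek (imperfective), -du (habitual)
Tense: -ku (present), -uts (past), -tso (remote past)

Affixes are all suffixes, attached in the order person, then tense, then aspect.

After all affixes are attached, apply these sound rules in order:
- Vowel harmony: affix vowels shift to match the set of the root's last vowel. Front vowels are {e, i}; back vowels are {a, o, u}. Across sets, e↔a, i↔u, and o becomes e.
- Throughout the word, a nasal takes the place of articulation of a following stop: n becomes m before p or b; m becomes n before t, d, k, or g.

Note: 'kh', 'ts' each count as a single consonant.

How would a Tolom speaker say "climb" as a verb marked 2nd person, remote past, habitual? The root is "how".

Attach person 2nd person -i → howi.
Attach tense remote past -tso → howitso.
Attach aspect habitual -du → howitsodu.
Apply vowel harmony: howitsodu → howutsodu.
Nasal assimilation: no change.

howutsodu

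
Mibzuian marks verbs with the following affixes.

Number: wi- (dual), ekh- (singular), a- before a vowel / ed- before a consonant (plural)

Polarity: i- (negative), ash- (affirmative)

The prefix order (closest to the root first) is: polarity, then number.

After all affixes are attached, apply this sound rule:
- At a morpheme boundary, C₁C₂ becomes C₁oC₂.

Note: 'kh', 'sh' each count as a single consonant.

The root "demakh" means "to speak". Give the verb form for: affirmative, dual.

wiashodemakh

Attach polarity affirmative ash- → ashdemakh.
Attach number dual wi- → wiashdemakh.
Apply epenthesis: wiashdemakh → wiashodemakh.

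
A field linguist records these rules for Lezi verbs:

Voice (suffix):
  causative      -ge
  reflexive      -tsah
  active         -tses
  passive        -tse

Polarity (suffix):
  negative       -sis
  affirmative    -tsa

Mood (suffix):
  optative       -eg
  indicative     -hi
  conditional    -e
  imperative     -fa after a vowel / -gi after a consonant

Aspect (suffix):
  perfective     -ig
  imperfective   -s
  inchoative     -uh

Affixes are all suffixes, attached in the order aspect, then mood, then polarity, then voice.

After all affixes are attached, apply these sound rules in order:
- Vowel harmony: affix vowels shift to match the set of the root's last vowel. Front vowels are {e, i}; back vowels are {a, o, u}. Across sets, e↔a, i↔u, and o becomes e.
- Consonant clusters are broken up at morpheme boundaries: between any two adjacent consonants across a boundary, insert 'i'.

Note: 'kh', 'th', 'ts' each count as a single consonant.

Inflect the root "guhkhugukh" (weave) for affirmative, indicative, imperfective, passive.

guhkhugukhisihutsatsa

Attach aspect imperfective -s → guhkhugukhs.
Attach mood indicative -hi → guhkhugukhshi.
Attach polarity affirmative -tsa → guhkhugukhshitsa.
Attach voice passive -tse → guhkhugukhshitsatse.
Apply vowel harmony: guhkhugukhshitsatse → guhkhugukhshutsatsa.
Apply epenthesis: guhkhugukhshutsatsa → guhkhugukhisihutsatsa.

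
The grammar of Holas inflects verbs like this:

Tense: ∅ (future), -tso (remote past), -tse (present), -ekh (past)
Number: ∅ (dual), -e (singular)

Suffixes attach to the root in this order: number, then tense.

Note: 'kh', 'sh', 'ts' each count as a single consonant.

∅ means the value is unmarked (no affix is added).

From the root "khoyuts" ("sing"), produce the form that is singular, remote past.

Attach number singular -e → khoyutse.
Attach tense remote past -tso → khoyutsetso.

khoyutsetso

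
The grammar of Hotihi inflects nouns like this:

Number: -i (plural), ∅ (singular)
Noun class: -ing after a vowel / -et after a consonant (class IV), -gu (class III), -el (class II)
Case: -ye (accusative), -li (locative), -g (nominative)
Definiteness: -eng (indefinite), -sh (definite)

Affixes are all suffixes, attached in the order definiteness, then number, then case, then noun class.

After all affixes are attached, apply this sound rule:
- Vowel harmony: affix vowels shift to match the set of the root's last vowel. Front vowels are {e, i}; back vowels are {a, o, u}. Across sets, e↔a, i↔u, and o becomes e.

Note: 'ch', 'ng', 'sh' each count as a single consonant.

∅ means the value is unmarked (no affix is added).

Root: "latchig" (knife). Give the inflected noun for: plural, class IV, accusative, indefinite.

latchigengiyeing

Attach definiteness indefinite -eng → latchigeng.
Attach number plural -i → latchigengi.
Attach case accusative -ye → latchigengiye.
Attach noun class class IV -ing (after vowel 'e') → latchigengiyeing.
Vowel harmony: no change.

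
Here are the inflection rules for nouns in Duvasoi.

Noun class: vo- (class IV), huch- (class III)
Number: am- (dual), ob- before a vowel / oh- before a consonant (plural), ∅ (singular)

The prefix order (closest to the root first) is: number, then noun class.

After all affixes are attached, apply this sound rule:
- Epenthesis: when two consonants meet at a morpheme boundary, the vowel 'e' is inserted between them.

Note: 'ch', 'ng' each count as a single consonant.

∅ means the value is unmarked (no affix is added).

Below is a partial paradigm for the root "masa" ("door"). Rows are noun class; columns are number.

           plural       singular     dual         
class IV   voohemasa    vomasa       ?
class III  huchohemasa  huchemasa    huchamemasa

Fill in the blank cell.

Attach number dual am- → ammasa.
Attach noun class class IV vo- → voammasa.
Apply epenthesis: voammasa → voamemasa.

voamemasa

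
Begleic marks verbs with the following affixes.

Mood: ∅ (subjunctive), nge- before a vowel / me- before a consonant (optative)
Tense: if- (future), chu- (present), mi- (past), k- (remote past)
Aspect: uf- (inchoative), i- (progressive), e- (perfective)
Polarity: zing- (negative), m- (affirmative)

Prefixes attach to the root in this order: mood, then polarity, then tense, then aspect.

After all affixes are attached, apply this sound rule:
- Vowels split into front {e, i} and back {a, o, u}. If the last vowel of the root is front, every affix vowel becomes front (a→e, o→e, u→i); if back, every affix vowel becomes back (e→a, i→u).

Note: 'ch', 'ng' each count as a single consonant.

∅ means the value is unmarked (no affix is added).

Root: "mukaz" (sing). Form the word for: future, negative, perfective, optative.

aufzungmamukaz

Attach mood optative me- (before consonant 'm') → memukaz.
Attach polarity negative zing- → zingmemukaz.
Attach tense future if- → ifzingmemukaz.
Attach aspect perfective e- → eifzingmemukaz.
Apply vowel harmony: eifzingmemukaz → aufzungmamukaz.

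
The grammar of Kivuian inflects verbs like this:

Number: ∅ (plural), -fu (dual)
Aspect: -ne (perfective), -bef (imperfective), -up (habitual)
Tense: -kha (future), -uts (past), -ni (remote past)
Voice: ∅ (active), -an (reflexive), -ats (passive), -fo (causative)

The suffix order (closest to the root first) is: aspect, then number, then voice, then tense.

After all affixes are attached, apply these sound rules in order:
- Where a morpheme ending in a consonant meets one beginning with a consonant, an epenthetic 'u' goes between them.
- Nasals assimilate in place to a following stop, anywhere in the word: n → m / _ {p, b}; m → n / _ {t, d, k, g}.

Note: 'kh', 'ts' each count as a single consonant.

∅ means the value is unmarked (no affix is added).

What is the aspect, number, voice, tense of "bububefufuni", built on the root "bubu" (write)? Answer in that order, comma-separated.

Segment: bubu-bef-fu-ni.
aspect: -bef → imperfective.
number: -fu → dual.
voice: ∅ → active.
tense: -ni → remote past.

imperfective, dual, active, remote past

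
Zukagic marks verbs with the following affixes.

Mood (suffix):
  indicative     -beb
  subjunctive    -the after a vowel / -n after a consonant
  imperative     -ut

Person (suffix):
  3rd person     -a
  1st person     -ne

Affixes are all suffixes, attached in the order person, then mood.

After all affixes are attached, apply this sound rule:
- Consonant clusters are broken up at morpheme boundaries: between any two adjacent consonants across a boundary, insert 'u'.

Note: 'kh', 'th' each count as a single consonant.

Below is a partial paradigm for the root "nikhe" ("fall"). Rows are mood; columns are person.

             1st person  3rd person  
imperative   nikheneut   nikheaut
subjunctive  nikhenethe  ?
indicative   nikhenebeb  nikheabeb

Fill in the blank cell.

nikheathe

Attach person 3rd person -a → nikhea.
Attach mood subjunctive -the (after vowel 'a') → nikheathe.
Epenthesis: no change.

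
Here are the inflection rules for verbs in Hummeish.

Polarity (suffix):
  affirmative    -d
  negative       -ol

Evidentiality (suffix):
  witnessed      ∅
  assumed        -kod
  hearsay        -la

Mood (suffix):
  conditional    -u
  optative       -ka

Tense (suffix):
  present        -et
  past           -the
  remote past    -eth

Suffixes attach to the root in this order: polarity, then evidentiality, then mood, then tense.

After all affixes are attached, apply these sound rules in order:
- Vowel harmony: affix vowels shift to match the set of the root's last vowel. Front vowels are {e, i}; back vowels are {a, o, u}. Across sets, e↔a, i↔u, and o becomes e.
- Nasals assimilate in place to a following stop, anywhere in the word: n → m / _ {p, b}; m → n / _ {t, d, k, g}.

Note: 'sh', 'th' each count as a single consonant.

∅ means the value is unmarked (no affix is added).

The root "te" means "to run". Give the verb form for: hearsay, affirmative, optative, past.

Attach polarity affirmative -d → ted.
Attach evidentiality hearsay -la → tedla.
Attach mood optative -ka → tedlaka.
Attach tense past -the → tedlakathe.
Apply vowel harmony: tedlakathe → tedlekethe.
Nasal assimilation: no change.

tedlekethe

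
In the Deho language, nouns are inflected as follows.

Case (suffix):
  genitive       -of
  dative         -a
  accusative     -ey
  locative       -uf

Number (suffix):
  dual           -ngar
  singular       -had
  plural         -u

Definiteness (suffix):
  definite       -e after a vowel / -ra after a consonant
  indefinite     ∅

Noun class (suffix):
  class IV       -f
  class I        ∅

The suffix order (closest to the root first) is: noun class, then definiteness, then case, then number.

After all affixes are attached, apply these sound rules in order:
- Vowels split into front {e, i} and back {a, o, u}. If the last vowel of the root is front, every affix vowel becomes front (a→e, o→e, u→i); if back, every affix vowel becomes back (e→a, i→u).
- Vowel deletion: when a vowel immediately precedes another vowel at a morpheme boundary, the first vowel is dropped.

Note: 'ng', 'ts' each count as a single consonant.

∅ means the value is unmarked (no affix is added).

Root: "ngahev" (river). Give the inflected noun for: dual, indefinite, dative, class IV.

Attach noun class class IV -f → ngahevf.
definiteness = indefinite: zero marking, form stays ngahevf.
Attach case dative -a → ngahevfa.
Attach number dual -ngar → ngahevfangar.
Apply vowel harmony: ngahevfangar → ngahevfenger.
Vowel deletion: no change.

ngahevfenger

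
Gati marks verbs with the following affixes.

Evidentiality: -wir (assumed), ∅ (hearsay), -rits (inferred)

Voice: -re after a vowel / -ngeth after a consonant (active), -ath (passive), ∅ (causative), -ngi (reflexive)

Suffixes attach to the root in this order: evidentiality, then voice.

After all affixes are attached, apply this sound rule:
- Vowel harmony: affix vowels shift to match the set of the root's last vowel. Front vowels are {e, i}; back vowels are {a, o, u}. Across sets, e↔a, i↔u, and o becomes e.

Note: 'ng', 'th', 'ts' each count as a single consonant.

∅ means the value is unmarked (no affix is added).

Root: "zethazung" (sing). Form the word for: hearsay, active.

zethazungngath

evidentiality = hearsay: zero marking, form stays zethazung.
Attach voice active -ngeth (after consonant 'ng') → zethazungngeth.
Apply vowel harmony: zethazungngeth → zethazungngath.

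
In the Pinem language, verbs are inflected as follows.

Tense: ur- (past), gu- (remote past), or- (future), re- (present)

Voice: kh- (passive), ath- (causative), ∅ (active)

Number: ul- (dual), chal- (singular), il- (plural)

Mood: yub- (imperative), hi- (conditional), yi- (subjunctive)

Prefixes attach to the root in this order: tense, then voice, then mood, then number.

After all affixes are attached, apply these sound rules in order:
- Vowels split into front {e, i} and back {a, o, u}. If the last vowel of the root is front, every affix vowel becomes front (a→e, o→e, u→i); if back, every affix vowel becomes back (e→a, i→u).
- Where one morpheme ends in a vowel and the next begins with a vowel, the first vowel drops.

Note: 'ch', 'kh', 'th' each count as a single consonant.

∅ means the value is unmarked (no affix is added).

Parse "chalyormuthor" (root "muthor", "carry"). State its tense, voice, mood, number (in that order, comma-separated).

Segment: chal-yi-or-muthor.
tense: or- → future.
voice: ∅ → active.
mood: yi- → subjunctive.
number: chal- → singular.

future, active, subjunctive, singular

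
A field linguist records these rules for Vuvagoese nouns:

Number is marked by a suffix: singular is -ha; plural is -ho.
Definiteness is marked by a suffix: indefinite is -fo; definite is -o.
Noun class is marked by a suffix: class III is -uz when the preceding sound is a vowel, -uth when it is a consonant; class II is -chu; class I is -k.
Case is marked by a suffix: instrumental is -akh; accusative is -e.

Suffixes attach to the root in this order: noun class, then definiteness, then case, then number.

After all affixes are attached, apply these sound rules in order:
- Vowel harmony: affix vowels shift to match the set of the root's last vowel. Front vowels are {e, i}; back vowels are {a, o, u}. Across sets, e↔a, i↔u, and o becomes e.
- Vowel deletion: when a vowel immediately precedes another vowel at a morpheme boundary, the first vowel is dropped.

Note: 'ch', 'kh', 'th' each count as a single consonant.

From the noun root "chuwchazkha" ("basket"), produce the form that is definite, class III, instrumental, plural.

Attach noun class class III -uz (after vowel 'a') → chuwchazkhauz.
Attach definiteness definite -o → chuwchazkhauzo.
Attach case instrumental -akh → chuwchazkhauzoakh.
Attach number plural -ho → chuwchazkhauzoakhho.
Vowel harmony: no change.
Apply vowel deletion: chuwchazkhauzoakhho → chuwchazkhuzakhho.

chuwchazkhuzakhho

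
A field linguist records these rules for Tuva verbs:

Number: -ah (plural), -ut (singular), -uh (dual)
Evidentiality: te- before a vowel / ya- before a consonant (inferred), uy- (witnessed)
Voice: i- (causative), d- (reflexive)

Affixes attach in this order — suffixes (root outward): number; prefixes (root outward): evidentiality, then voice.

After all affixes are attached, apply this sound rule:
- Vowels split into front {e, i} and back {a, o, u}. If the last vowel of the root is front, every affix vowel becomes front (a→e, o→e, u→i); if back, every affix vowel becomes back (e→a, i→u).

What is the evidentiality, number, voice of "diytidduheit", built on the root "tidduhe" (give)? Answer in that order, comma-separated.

witnessed, singular, reflexive

Segment: d-uy-tidduhe-ut.
evidentiality: uy- → witnessed.
number: -ut → singular.
voice: d- → reflexive.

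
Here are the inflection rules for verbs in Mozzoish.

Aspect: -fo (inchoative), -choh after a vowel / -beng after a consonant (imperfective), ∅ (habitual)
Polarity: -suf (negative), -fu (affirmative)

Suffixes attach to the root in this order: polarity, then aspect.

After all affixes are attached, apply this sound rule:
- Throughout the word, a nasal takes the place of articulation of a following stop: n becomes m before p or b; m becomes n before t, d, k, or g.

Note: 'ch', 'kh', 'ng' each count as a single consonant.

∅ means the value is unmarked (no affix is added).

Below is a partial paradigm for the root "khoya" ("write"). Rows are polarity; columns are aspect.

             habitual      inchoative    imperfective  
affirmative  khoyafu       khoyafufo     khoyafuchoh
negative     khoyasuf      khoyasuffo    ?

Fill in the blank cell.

khoyasufbeng

Attach polarity negative -suf → khoyasuf.
Attach aspect imperfective -beng (after consonant 'f') → khoyasufbeng.
Nasal assimilation: no change.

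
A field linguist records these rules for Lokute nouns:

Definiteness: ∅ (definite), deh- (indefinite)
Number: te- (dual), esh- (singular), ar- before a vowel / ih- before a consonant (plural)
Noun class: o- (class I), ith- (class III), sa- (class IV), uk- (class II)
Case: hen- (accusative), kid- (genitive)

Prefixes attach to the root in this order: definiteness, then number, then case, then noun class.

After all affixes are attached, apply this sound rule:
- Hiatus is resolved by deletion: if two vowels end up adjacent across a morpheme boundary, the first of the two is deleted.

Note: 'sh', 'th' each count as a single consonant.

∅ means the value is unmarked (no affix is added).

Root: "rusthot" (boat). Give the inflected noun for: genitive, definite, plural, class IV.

definiteness = definite: zero marking, form stays rusthot.
Attach number plural ih- (before consonant 'r') → ihrusthot.
Attach case genitive kid- → kidihrusthot.
Attach noun class class IV sa- → sakidihrusthot.
Vowel deletion: no change.

sakidihrusthot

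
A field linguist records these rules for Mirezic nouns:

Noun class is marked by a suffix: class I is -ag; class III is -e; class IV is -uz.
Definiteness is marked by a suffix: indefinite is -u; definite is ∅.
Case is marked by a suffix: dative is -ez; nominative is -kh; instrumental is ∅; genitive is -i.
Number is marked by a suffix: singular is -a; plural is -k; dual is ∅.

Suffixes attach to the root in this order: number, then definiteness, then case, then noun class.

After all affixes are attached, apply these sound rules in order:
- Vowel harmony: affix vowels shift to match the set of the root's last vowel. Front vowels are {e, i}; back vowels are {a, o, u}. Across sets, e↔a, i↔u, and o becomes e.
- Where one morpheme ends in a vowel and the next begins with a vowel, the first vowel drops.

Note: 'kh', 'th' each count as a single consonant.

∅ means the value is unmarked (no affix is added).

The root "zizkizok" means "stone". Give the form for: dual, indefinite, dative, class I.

number = dual: zero marking, form stays zizkizok.
Attach definiteness indefinite -u → zizkizoku.
Attach case dative -ez → zizkizokuez.
Attach noun class class I -ag → zizkizokuezag.
Apply vowel harmony: zizkizokuezag → zizkizokuazag.
Apply vowel deletion: zizkizokuazag → zizkizokazag.

zizkizokazag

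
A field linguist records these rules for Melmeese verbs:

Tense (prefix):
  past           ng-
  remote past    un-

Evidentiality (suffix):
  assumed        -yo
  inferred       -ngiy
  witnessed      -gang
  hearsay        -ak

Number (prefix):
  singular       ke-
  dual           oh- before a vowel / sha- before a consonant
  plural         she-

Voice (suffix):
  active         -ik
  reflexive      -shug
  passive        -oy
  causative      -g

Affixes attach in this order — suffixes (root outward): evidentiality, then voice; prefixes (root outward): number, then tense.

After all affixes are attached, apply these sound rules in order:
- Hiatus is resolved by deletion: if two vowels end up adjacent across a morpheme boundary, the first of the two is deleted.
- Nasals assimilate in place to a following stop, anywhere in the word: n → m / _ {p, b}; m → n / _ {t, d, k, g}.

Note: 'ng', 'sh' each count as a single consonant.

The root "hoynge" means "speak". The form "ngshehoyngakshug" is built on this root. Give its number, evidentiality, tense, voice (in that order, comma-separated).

plural, hearsay, past, reflexive

Segment: ng-she-hoynge-ak-shug.
number: she- → plural.
evidentiality: -ak → hearsay.
tense: ng- → past.
voice: -shug → reflexive.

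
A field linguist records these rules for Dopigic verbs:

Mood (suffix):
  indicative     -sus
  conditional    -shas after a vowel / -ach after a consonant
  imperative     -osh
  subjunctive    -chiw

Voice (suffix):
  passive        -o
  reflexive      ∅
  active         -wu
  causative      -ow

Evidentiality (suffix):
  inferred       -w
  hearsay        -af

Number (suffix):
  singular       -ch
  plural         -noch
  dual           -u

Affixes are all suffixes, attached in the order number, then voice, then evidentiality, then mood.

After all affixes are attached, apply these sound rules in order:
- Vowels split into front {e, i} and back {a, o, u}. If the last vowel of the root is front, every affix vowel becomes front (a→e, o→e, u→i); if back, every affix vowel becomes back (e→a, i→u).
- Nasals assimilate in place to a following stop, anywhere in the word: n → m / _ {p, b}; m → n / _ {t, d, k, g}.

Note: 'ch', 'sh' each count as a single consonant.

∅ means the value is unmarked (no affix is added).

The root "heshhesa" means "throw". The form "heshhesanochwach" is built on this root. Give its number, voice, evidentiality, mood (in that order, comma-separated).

plural, reflexive, inferred, conditional

Segment: heshhesa-noch-w-ach.
number: -noch → plural.
voice: ∅ → reflexive.
evidentiality: -w → inferred.
mood: -shas/ach → conditional.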